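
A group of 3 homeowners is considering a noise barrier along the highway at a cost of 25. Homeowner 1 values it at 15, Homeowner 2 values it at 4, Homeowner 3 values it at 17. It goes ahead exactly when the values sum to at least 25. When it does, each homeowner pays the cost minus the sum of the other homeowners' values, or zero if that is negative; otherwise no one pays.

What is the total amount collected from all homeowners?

Total value 36 ≥ cost 25, so it is built.
Homeowner 1: others sum to 21; max(0, 25 - 21) = 4.
Homeowner 2: others sum to 32; max(0, 25 - 32) = 0.
Homeowner 3: others sum to 19; max(0, 25 - 19) = 6.
Total collected = 4 + 0 + 6 = 10.

10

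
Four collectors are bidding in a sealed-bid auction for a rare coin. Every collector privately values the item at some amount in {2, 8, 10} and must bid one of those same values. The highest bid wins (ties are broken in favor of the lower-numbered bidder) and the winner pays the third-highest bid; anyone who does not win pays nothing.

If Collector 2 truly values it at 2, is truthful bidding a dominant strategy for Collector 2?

Yes

Check each profile of the others' bids and compare truth against every alternative bid.
Others bid (2, 8, 8): truth gives 0, best alternative gives -6.
Others bid (2, 2, 2): truth gives 0, best alternative gives 0.
Others bid (2, 2, 8): truth gives 0, best alternative gives 0.
Others bid (2, 2, 10): truth gives 0, best alternative gives 0.
Others bid (2, 8, 2): truth gives 0, best alternative gives 0.
Others bid (2, 8, 10): truth gives 0, best alternative gives 0.
(Remaining 21 profiles checked similarly; truth is weakly best in each.)
In every case the truthful bid is at least as good as any alternative, so it is a dominant strategy.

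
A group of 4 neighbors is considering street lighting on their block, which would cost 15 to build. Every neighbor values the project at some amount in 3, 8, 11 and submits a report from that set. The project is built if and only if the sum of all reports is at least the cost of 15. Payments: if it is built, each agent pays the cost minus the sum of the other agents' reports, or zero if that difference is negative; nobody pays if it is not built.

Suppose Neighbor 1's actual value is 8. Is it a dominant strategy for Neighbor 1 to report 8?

Check each profile of the others' reports and compare truth against every alternative report.
Others report (3, 3, 11): truth gives 8, best alternative gives 8.
Others report (3, 8, 8): truth gives 8, best alternative gives 8.
Others report (3, 8, 11): truth gives 8, best alternative gives 8.
Others report (3, 11, 3): truth gives 8, best alternative gives 8.
Others report (3, 11, 8): truth gives 8, best alternative gives 8.
Others report (3, 11, 11): truth gives 8, best alternative gives 8.
(Remaining 21 profiles checked similarly; truth is weakly best in each.)
In every case the truthful report is at least as good as any alternative, so it is a dominant strategy.

Yes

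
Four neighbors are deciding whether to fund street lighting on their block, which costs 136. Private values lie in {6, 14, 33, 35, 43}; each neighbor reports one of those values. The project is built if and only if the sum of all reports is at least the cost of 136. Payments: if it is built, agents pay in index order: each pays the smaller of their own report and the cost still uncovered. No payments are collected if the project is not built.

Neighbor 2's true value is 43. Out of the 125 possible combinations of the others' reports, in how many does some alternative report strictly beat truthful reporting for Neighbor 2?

Others report (33, 33, 35): truth gives 0; report 35 gives 8 > 0. Violating.
Others report (33, 33, 43): truth gives 0; report 33 gives 10 > 0. Violating.
Others report (33, 35, 33): truth gives 0; report 35 gives 8 > 0. Violating.
Others report (33, 35, 35): truth gives 0; report 33 gives 10 > 0. Violating.
Others report (6, 6, 6): truth gives 0; no alternative beats it.
Others report (6, 6, 14): truth gives 0; no alternative beats it.
(Checking all 125 profiles: 26 have a profitable deviation, 99 do not.)

26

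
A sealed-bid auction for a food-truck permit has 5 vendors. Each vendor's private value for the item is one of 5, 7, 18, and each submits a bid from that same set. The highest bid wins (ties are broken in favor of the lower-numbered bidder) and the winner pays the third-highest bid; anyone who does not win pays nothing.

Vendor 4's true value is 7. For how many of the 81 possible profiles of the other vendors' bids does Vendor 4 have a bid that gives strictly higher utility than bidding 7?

4

Others bid (5, 5, 5, 18): truth gives 0; bid 18 gives 2 > 0. Violating.
Others bid (5, 5, 7, 5): truth gives 0; bid 18 gives 2 > 0. Violating.
Others bid (5, 7, 5, 5): truth gives 0; bid 18 gives 2 > 0. Violating.
Others bid (7, 5, 5, 5): truth gives 0; bid 18 gives 2 > 0. Violating.
Others bid (5, 5, 5, 5): truth gives 2; no alternative beats it.
Others bid (5, 5, 5, 7): truth gives 2; no alternative beats it.
(Checking all 81 profiles: 4 have a profitable deviation, 77 do not.)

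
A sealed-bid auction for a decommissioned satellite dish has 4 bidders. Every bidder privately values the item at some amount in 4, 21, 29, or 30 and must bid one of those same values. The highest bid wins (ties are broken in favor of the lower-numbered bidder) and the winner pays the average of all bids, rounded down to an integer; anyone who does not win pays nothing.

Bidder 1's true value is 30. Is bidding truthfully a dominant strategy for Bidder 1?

Consider the case where Bidder 2 bids 4, Bidder 3 bids 4 and Bidder 4 bids 4.
Truthful bid 30: wins, pays 10, utility 30 - 10 = 20.
Bid 4 instead: wins, pays 4, utility 30 - 4 = 26.
Since 26 > 20, bidding 4 is strictly better here, so truthful bidding is not dominant.

No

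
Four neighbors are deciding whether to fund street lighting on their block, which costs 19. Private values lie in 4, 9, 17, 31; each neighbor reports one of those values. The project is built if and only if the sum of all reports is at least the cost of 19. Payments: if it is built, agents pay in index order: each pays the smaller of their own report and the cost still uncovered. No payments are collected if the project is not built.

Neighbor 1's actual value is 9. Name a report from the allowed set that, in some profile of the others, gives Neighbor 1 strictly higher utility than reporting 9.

4

Suppose Neighbor 2 reports 4, Neighbor 3 reports 4 and Neighbor 4 reports 9.
Report 9: project built, pays 9, utility 9 - 9 = 0.
Report 4: project built, pays 4, utility 9 - 4 = 5.
So reporting 4 beats truth here (5 > 0).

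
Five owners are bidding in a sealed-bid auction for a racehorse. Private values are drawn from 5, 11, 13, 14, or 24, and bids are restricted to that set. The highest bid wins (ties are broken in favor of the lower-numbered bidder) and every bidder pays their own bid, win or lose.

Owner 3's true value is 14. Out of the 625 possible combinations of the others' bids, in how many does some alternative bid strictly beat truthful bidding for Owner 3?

517

Others bid (5, 5, 5, 5): truth gives 0; bid 11 gives 3 > 0. Violating.
Others bid (5, 5, 5, 11): truth gives 0; bid 11 gives 3 > 0. Violating.
Others bid (5, 5, 5, 13): truth gives 0; bid 13 gives 1 > 0. Violating.
Others bid (5, 5, 5, 24): truth gives -14; bid 5 gives -5 > -14. Violating.
Others bid (5, 5, 5, 14): truth gives 0; no alternative beats it.
Others bid (5, 5, 11, 14): truth gives 0; no alternative beats it.
(Checking all 625 profiles: 517 have a profitable deviation, 108 do not.)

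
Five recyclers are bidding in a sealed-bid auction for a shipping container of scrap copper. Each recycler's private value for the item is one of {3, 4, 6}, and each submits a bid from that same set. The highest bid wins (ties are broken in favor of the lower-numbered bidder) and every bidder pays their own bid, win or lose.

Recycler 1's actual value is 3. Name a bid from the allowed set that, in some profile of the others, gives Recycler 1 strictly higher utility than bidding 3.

Suppose Recycler 2 bids 3, Recycler 3 bids 3, Recycler 4 bids 3 and Recycler 5 bids 4.
Bid 3: loses but pays 3, utility -3.
Bid 4: wins, pays 4, utility 3 - 4 = -1.
So bidding 4 beats truth here (-1 > -3).

4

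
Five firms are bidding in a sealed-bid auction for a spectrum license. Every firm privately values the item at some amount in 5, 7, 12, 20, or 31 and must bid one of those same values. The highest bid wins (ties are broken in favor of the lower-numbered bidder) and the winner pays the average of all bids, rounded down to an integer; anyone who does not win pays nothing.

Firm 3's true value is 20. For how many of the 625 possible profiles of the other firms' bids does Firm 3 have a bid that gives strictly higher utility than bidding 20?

233

Others bid (5, 5, 5, 5): truth gives 12; bid 7 gives 15 > 12. Violating.
Others bid (5, 5, 5, 7): truth gives 12; bid 7 gives 15 > 12. Violating.
Others bid (5, 5, 5, 12): truth gives 11; bid 12 gives 13 > 11. Violating.
Others bid (5, 5, 5, 31): truth gives 0; bid 31 gives 5 > 0. Violating.
Others bid (5, 5, 5, 20): truth gives 9; no alternative beats it.
Others bid (5, 5, 7, 20): truth gives 9; no alternative beats it.
(Checking all 625 profiles: 233 have a profitable deviation, 392 do not.)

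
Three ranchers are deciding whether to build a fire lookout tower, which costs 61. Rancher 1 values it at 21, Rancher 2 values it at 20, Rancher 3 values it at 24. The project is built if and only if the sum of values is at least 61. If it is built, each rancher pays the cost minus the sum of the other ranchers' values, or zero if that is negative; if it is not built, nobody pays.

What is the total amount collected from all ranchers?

53

Total value 65 ≥ cost 61, so it is built.
Rancher 1: others sum to 44; max(0, 61 - 44) = 17.
Rancher 2: others sum to 45; max(0, 61 - 45) = 16.
Rancher 3: others sum to 41; max(0, 61 - 41) = 20.
Total collected = 17 + 16 + 20 = 53.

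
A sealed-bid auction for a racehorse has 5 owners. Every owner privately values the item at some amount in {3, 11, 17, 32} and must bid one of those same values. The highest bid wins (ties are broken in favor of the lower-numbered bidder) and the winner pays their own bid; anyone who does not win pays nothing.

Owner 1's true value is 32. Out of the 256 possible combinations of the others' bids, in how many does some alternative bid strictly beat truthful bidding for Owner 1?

Others bid (3, 3, 3, 3): truth gives 0; bid 3 gives 29 > 0. Violating.
Others bid (3, 3, 3, 11): truth gives 0; bid 11 gives 21 > 0. Violating.
Others bid (3, 3, 3, 17): truth gives 0; bid 17 gives 15 > 0. Violating.
Others bid (3, 3, 11, 3): truth gives 0; bid 11 gives 21 > 0. Violating.
Others bid (3, 3, 3, 32): truth gives 0; no alternative beats it.
Others bid (3, 3, 11, 32): truth gives 0; no alternative beats it.
(Checking all 256 profiles: 81 have a profitable deviation, 175 do not.)

81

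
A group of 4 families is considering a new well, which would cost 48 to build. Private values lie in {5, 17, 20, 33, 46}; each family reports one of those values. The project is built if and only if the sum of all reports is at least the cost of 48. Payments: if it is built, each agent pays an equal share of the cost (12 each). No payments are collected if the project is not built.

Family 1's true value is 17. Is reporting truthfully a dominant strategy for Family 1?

Consider the case where Family 2 reports 5, Family 3 reports 5 and Family 4 reports 5.
Truthful report 17: project not built, utility 0.
Report 33 instead: project built, pays 12, utility 17 - 12 = 5.
Since 5 > 0, reporting 33 is strictly better here, so truthful reporting is not dominant.

No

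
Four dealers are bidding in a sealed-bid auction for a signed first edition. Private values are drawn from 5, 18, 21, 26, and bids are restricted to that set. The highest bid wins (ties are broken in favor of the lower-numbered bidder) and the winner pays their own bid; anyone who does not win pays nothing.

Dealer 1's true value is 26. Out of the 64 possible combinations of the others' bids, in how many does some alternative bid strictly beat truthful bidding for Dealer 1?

27

Others bid (5, 5, 5): truth gives 0; bid 5 gives 21 > 0. Violating.
Others bid (5, 5, 18): truth gives 0; bid 18 gives 8 > 0. Violating.
Others bid (5, 5, 21): truth gives 0; bid 21 gives 5 > 0. Violating.
Others bid (5, 18, 5): truth gives 0; bid 18 gives 8 > 0. Violating.
Others bid (5, 5, 26): truth gives 0; no alternative beats it.
Others bid (5, 18, 26): truth gives 0; no alternative beats it.
(Checking all 64 profiles: 27 have a profitable deviation, 37 do not.)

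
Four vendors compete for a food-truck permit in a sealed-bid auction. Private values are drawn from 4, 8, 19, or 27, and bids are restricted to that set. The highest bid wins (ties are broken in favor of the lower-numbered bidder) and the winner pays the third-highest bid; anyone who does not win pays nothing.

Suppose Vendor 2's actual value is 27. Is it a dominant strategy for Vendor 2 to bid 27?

Yes

Check each profile of the others' bids and compare truth against every alternative bid.
Others bid (4, 4, 27): truth gives 23, best alternative gives 0.
Others bid (4, 27, 4): truth gives 23, best alternative gives 0.
Others bid (19, 4, 4): truth gives 23, best alternative gives 0.
Others bid (4, 8, 27): truth gives 19, best alternative gives 0.
Others bid (4, 27, 8): truth gives 19, best alternative gives 0.
Others bid (8, 4, 27): truth gives 19, best alternative gives 0.
(Remaining 58 profiles checked similarly; truth is weakly best in each.)
In every case the truthful bid is at least as good as any alternative, so it is a dominant strategy.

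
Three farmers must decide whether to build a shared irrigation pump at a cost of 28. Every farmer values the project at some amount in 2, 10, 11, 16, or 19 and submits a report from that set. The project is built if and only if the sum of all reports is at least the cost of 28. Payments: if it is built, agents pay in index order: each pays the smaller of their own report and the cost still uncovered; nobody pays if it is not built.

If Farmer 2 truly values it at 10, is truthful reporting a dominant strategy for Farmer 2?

Consider the case where Farmer 1 reports 10 and Farmer 3 reports 16.
Truthful report 10: project built, pays 10, utility 10 - 10 = 0.
Report 2 instead: project built, pays 2, utility 10 - 2 = 8.
Since 8 > 0, reporting 2 is strictly better here, so truthful reporting is not dominant.

No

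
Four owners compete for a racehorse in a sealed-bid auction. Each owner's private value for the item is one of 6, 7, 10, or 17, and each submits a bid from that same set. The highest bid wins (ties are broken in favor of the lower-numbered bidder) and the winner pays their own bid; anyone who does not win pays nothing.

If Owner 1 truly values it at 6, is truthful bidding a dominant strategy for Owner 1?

Yes

Check each profile of the others' bids and compare truth against every alternative bid.
Others bid (6, 6, 6): truth gives 0, best alternative gives -1.
Others bid (6, 6, 7): truth gives 0, best alternative gives -1.
Others bid (6, 7, 6): truth gives 0, best alternative gives -1.
Others bid (6, 7, 7): truth gives 0, best alternative gives -1.
Others bid (7, 6, 6): truth gives 0, best alternative gives -1.
Others bid (7, 6, 7): truth gives 0, best alternative gives -1.
(Remaining 58 profiles checked similarly; truth is weakly best in each.)
In every case the truthful bid is at least as good as any alternative, so it is a dominant strategy.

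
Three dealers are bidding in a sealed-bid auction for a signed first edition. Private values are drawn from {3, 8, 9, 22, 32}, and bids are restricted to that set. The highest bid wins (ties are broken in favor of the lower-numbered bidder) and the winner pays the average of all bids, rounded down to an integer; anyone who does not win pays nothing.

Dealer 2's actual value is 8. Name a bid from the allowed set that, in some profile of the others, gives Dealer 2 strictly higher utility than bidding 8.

Suppose Dealer 1 bids 3 and Dealer 3 bids 9.
Bid 8: loses, pays 0, utility 0.
Bid 9: wins, pays 7, utility 8 - 7 = 1.
So bidding 9 beats truth here (1 > 0).

9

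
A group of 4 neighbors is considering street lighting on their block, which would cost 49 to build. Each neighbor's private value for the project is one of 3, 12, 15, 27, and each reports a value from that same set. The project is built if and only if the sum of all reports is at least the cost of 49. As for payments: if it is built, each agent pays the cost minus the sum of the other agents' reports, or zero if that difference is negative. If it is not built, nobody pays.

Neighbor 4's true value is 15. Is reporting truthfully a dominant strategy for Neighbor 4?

Check each profile of the others' reports and compare truth against every alternative report.
Others report (3, 27, 27): truth gives 15, best alternative gives 15.
Others report (12, 12, 27): truth gives 15, best alternative gives 15.
Others report (12, 15, 27): truth gives 15, best alternative gives 15.
Others report (12, 27, 12): truth gives 15, best alternative gives 15.
Others report (12, 27, 15): truth gives 15, best alternative gives 15.
Others report (12, 27, 27): truth gives 15, best alternative gives 15.
(Remaining 58 profiles checked similarly; truth is weakly best in each.)
In every case the truthful report is at least as good as any alternative, so it is a dominant strategy.

Yes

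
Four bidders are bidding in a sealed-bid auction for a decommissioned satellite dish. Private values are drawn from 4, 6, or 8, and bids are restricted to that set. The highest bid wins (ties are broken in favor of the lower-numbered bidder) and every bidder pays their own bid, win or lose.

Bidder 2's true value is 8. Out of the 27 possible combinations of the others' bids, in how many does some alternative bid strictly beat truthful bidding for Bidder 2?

Others bid (4, 4, 4): truth gives 0; bid 6 gives 2 > 0. Violating.
Others bid (4, 4, 6): truth gives 0; bid 6 gives 2 > 0. Violating.
Others bid (4, 6, 4): truth gives 0; bid 6 gives 2 > 0. Violating.
Others bid (4, 6, 6): truth gives 0; bid 6 gives 2 > 0. Violating.
Others bid (4, 4, 8): truth gives 0; no alternative beats it.
Others bid (4, 6, 8): truth gives 0; no alternative beats it.
(Checking all 27 profiles: 13 have a profitable deviation, 14 do not.)

13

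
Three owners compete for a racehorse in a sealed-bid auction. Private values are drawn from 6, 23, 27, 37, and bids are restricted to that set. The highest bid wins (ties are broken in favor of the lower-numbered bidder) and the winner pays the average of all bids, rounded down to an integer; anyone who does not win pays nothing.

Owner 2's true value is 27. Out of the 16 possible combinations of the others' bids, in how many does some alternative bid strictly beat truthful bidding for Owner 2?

4

Others bid (6, 6): truth gives 14; bid 23 gives 16 > 14. Violating.
Others bid (6, 23): truth gives 9; bid 23 gives 10 > 9. Violating.
Others bid (6, 37): truth gives 0; bid 37 gives 1 > 0. Violating.
Others bid (27, 6): truth gives 0; bid 37 gives 4 > 0. Violating.
Others bid (6, 27): truth gives 7; no alternative beats it.
Others bid (23, 6): truth gives 9; no alternative beats it.
(Checking all 16 profiles: 4 have a profitable deviation, 12 do not.)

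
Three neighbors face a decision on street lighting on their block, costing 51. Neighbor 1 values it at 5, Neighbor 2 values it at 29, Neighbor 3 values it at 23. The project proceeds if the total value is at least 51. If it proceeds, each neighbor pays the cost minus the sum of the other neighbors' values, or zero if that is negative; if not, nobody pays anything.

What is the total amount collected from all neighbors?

Total value 57 ≥ cost 51, so it is built.
Neighbor 1: others sum to 52; max(0, 51 - 52) = 0.
Neighbor 2: others sum to 28; max(0, 51 - 28) = 23.
Neighbor 3: others sum to 34; max(0, 51 - 34) = 17.
Total collected = 0 + 23 + 17 = 40.

40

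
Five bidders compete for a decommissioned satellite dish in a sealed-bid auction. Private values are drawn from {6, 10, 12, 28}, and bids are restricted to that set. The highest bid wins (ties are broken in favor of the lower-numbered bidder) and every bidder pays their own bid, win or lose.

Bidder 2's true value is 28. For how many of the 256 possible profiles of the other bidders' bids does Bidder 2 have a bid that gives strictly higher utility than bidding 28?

Others bid (6, 6, 6, 6): truth gives 0; bid 10 gives 18 > 0. Violating.
Others bid (6, 6, 6, 10): truth gives 0; bid 10 gives 18 > 0. Violating.
Others bid (6, 6, 6, 12): truth gives 0; bid 12 gives 16 > 0. Violating.
Others bid (6, 6, 10, 6): truth gives 0; bid 10 gives 18 > 0. Violating.
Others bid (6, 6, 6, 28): truth gives 0; no alternative beats it.
Others bid (6, 6, 10, 28): truth gives 0; no alternative beats it.
(Checking all 256 profiles: 118 have a profitable deviation, 138 do not.)

118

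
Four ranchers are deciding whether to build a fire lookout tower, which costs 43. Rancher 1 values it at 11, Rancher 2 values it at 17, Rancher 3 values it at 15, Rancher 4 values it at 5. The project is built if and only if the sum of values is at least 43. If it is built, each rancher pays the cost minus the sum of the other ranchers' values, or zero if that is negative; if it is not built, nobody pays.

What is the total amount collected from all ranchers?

28

Total value 48 ≥ cost 43, so it is built.
Rancher 1: others sum to 37; max(0, 43 - 37) = 6.
Rancher 2: others sum to 31; max(0, 43 - 31) = 12.
Rancher 3: others sum to 33; max(0, 43 - 33) = 10.
Rancher 4: others sum to 43; max(0, 43 - 43) = 0.
Total collected = 6 + 12 + 10 + 0 = 28.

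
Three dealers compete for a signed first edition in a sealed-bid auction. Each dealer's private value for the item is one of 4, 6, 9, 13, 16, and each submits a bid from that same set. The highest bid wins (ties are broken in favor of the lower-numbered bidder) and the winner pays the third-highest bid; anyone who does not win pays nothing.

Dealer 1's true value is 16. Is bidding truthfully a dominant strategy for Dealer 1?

Check each profile of the others' bids and compare truth against every alternative bid.
Others bid (4, 16): truth gives 12, best alternative gives 0.
Others bid (16, 4): truth gives 12, best alternative gives 0.
Others bid (6, 16): truth gives 10, best alternative gives 0.
Others bid (16, 6): truth gives 10, best alternative gives 0.
Others bid (9, 16): truth gives 7, best alternative gives 0.
Others bid (16, 9): truth gives 7, best alternative gives 0.
(Remaining 19 profiles checked similarly; truth is weakly best in each.)
In every case the truthful bid is at least as good as any alternative, so it is a dominant strategy.

Yes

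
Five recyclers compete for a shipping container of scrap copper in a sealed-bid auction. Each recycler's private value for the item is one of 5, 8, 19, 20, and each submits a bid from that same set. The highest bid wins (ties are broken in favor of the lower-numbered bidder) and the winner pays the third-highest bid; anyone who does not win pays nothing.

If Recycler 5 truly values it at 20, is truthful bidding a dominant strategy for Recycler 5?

Check each profile of the others' bids and compare truth against every alternative bid.
Others bid (5, 5, 5, 19): truth gives 15, best alternative gives 0.
Others bid (5, 5, 19, 5): truth gives 15, best alternative gives 0.
Others bid (5, 19, 5, 5): truth gives 15, best alternative gives 0.
Others bid (19, 5, 5, 5): truth gives 15, best alternative gives 0.
Others bid (5, 5, 8, 19): truth gives 12, best alternative gives 0.
Others bid (5, 5, 19, 8): truth gives 12, best alternative gives 0.
(Remaining 250 profiles checked similarly; truth is weakly best in each.)
In every case the truthful bid is at least as good as any alternative, so it is a dominant strategy.

Yes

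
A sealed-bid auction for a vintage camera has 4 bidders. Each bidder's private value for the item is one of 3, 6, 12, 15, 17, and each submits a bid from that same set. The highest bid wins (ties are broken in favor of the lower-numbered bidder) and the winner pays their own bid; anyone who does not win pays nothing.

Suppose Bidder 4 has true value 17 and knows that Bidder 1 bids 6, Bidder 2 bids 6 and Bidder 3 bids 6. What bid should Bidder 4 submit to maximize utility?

Bid 3: loses, pays 0, utility 0.
Bid 6: loses, pays 0, utility 0.
Bid 12: wins, pays 12, utility 17 - 12 = 5.
Bid 15: wins, pays 15, utility 17 - 15 = 2.
Bid 17: wins, pays 17, utility 17 - 17 = 0.
The best choice is 12 with utility 5.

12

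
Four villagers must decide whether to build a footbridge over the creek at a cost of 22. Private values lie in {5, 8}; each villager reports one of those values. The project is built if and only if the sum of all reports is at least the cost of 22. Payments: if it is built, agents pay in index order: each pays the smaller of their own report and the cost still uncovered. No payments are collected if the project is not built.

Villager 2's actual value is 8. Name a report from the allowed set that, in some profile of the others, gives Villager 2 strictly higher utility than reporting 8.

Suppose Villager 1 reports 5, Villager 3 reports 5 and Villager 4 reports 8.
Report 8: project built, pays 8, utility 8 - 8 = 0.
Report 5: project built, pays 5, utility 8 - 5 = 3.
So reporting 5 beats truth here (3 > 0).

5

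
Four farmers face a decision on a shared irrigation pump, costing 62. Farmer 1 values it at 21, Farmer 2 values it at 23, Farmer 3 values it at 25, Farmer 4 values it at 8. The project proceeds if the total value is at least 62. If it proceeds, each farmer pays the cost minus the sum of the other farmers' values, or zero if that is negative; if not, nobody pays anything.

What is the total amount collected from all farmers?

24

Total value 77 ≥ cost 62, so it is built.
Farmer 1: others sum to 56; max(0, 62 - 56) = 6.
Farmer 2: others sum to 54; max(0, 62 - 54) = 8.
Farmer 3: others sum to 52; max(0, 62 - 52) = 10.
Farmer 4: others sum to 69; max(0, 62 - 69) = 0.
Total collected = 6 + 8 + 10 + 0 = 24.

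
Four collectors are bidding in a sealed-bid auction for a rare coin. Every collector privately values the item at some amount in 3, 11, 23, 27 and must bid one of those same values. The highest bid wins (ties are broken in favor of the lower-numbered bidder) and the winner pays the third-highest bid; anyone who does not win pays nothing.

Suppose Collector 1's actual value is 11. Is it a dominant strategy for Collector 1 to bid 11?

No

Consider the case where Collector 2 bids 3, Collector 3 bids 3 and Collector 4 bids 23.
Truthful bid 11: loses, pays 0, utility 0.
Bid 23 instead: wins, pays 3, utility 11 - 3 = 8.
Since 8 > 0, bidding 23 is strictly better here, so truthful bidding is not dominant.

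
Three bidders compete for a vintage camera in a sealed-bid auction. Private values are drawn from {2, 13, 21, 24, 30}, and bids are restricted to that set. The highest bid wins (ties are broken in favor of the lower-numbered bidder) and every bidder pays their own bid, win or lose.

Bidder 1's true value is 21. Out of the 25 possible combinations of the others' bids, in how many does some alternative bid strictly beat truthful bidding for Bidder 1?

Others bid (2, 2): truth gives 0; bid 2 gives 19 > 0. Violating.
Others bid (2, 13): truth gives 0; bid 13 gives 8 > 0. Violating.
Others bid (2, 24): truth gives -21; bid 2 gives -2 > -21. Violating.
Others bid (2, 30): truth gives -21; bid 2 gives -2 > -21. Violating.
Others bid (2, 21): truth gives 0; no alternative beats it.
Others bid (13, 21): truth gives 0; no alternative beats it.
(Checking all 25 profiles: 20 have a profitable deviation, 5 do not.)

20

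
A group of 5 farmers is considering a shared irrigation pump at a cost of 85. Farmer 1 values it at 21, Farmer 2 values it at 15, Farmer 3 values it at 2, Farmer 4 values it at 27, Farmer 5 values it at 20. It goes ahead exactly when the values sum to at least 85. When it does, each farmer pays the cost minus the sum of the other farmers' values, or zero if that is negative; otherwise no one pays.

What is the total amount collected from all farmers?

85

Total value 85 ≥ cost 85, so it is built.
Farmer 1: others sum to 64; max(0, 85 - 64) = 21.
Farmer 2: others sum to 70; max(0, 85 - 70) = 15.
Farmer 3: others sum to 83; max(0, 85 - 83) = 2.
Farmer 4: others sum to 58; max(0, 85 - 58) = 27.
Farmer 5: others sum to 65; max(0, 85 - 65) = 20.
Total collected = 21 + 15 + 2 + 27 + 20 = 85.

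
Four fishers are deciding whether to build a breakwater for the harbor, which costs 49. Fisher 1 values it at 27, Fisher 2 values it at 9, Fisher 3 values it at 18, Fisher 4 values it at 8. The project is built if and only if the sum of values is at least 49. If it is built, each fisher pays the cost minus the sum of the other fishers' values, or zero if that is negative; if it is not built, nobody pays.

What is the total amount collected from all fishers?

Total value 62 ≥ cost 49, so it is built.
Fisher 1: others sum to 35; max(0, 49 - 35) = 14.
Fisher 2: others sum to 53; max(0, 49 - 53) = 0.
Fisher 3: others sum to 44; max(0, 49 - 44) = 5.
Fisher 4: others sum to 54; max(0, 49 - 54) = 0.
Total collected = 14 + 0 + 5 + 0 = 19.

19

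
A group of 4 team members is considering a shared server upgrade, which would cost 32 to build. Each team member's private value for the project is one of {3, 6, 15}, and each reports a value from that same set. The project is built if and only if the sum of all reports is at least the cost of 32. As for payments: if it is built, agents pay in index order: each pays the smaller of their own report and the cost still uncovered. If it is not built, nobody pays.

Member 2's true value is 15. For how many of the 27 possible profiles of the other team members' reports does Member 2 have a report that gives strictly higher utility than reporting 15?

10

Others report (3, 15, 15): truth gives 0; report 3 gives 12 > 0. Violating.
Others report (6, 6, 15): truth gives 0; report 6 gives 9 > 0. Violating.
Others report (6, 15, 6): truth gives 0; report 6 gives 9 > 0. Violating.
Others report (6, 15, 15): truth gives 0; report 3 gives 12 > 0. Violating.
Others report (3, 3, 3): truth gives 0; no alternative beats it.
Others report (3, 3, 6): truth gives 0; no alternative beats it.
(Checking all 27 profiles: 10 have a profitable deviation, 17 do not.)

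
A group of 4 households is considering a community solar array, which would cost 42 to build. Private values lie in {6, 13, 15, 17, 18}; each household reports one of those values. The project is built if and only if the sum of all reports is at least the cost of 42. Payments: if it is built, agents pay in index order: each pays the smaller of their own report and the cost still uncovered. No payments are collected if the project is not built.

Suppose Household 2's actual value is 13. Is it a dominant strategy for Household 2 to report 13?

No

Consider the case where Household 1 reports 6, Household 3 reports 13 and Household 4 reports 17.
Truthful report 13: project built, pays 13, utility 13 - 13 = 0.
Report 6 instead: project built, pays 6, utility 13 - 6 = 7.
Since 7 > 0, reporting 6 is strictly better here, so truthful reporting is not dominant.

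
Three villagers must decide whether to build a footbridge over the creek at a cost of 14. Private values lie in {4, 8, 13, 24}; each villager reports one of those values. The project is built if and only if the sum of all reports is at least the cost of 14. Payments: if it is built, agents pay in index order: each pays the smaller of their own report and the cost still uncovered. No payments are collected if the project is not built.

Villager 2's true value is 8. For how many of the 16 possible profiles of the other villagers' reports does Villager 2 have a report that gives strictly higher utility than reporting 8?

Others report (4, 8): truth gives 0; report 4 gives 4 > 0. Violating.
Others report (4, 13): truth gives 0; report 4 gives 4 > 0. Violating.
Others report (4, 24): truth gives 0; report 4 gives 4 > 0. Violating.
Others report (8, 4): truth gives 2; report 4 gives 4 > 2. Violating.
Others report (4, 4): truth gives 0; no alternative beats it.
Others report (13, 4): truth gives 7; no alternative beats it.
(Checking all 16 profiles: 7 have a profitable deviation, 9 do not.)

7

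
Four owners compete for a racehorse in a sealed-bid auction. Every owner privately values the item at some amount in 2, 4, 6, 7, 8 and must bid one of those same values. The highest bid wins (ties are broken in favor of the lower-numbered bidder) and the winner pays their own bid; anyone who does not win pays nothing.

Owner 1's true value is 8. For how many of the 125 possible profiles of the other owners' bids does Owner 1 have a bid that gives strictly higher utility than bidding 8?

64

Others bid (2, 2, 2): truth gives 0; bid 2 gives 6 > 0. Violating.
Others bid (2, 2, 4): truth gives 0; bid 4 gives 4 > 0. Violating.
Others bid (2, 2, 6): truth gives 0; bid 6 gives 2 > 0. Violating.
Others bid (2, 2, 7): truth gives 0; bid 7 gives 1 > 0. Violating.
Others bid (2, 2, 8): truth gives 0; no alternative beats it.
Others bid (2, 4, 8): truth gives 0; no alternative beats it.
(Checking all 125 profiles: 64 have a profitable deviation, 61 do not.)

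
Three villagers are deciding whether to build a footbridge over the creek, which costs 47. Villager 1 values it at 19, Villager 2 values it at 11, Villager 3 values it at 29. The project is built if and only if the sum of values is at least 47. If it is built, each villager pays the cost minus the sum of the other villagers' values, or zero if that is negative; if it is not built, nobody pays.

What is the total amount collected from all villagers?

24

Total value 59 ≥ cost 47, so it is built.
Villager 1: others sum to 40; max(0, 47 - 40) = 7.
Villager 2: others sum to 48; max(0, 47 - 48) = 0.
Villager 3: others sum to 30; max(0, 47 - 30) = 17.
Total collected = 7 + 0 + 17 = 24.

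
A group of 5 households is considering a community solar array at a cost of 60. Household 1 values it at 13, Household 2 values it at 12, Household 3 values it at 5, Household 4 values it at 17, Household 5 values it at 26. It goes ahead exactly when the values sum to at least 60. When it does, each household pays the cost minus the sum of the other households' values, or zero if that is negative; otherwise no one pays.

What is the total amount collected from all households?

17

Total value 73 ≥ cost 60, so it is built.
Household 1: others sum to 60; max(0, 60 - 60) = 0.
Household 2: others sum to 61; max(0, 60 - 61) = 0.
Household 3: others sum to 68; max(0, 60 - 68) = 0.
Household 4: others sum to 56; max(0, 60 - 56) = 4.
Household 5: others sum to 47; max(0, 60 - 47) = 13.
Total collected = 0 + 0 + 0 + 4 + 13 = 17.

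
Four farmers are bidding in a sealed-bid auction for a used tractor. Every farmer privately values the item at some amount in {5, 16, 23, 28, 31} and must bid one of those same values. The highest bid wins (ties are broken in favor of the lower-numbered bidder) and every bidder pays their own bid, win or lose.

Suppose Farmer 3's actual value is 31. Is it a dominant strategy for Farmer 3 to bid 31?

Consider the case where Farmer 1 bids 5, Farmer 2 bids 5 and Farmer 4 bids 5.
Truthful bid 31: wins, pays 31, utility 31 - 31 = 0.
Bid 16 instead: wins, pays 16, utility 31 - 16 = 15.
Since 15 > 0, bidding 16 is strictly better here, so truthful bidding is not dominant.

No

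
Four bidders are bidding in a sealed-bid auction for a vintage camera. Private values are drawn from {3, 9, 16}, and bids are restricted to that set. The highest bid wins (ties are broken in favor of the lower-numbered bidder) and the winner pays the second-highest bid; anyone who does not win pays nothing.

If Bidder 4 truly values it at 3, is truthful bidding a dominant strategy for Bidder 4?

Check each profile of the others' bids and compare truth against every alternative bid.
Others bid (3, 3, 3): truth gives 0, best alternative gives 0.
Others bid (3, 3, 9): truth gives 0, best alternative gives 0.
Others bid (3, 3, 16): truth gives 0, best alternative gives 0.
Others bid (3, 9, 3): truth gives 0, best alternative gives 0.
Others bid (3, 9, 9): truth gives 0, best alternative gives 0.
Others bid (3, 9, 16): truth gives 0, best alternative gives 0.
(Remaining 21 profiles checked similarly; truth is weakly best in each.)
In every case the truthful bid is at least as good as any alternative, so it is a dominant strategy.

Yes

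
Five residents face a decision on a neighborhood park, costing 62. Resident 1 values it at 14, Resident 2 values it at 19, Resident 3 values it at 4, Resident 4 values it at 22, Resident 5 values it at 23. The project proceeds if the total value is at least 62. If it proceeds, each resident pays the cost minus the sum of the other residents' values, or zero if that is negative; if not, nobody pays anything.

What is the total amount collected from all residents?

Total value 82 ≥ cost 62, so it is built.
Resident 1: others sum to 68; max(0, 62 - 68) = 0.
Resident 2: others sum to 63; max(0, 62 - 63) = 0.
Resident 3: others sum to 78; max(0, 62 - 78) = 0.
Resident 4: others sum to 60; max(0, 62 - 60) = 2.
Resident 5: others sum to 59; max(0, 62 - 59) = 3.
Total collected = 0 + 0 + 0 + 2 + 3 = 5.

5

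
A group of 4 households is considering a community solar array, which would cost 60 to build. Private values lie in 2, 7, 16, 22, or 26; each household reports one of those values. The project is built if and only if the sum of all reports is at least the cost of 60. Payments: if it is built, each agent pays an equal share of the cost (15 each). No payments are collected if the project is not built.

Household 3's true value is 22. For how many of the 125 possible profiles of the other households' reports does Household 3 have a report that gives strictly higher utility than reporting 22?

12

Others report (2, 7, 26): truth gives 0; report 26 gives 7 > 0. Violating.
Others report (2, 16, 16): truth gives 0; report 26 gives 7 > 0. Violating.
Others report (2, 26, 7): truth gives 0; report 26 gives 7 > 0. Violating.
Others report (7, 2, 26): truth gives 0; report 26 gives 7 > 0. Violating.
Others report (2, 2, 2): truth gives 0; no alternative beats it.
Others report (2, 2, 7): truth gives 0; no alternative beats it.
(Checking all 125 profiles: 12 have a profitable deviation, 113 do not.)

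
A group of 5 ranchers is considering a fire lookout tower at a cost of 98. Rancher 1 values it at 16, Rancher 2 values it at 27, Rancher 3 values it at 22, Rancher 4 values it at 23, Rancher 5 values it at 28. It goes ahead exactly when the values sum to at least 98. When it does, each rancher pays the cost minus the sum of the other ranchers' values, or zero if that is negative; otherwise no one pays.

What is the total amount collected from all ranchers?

Total value 116 ≥ cost 98, so it is built.
Rancher 1: others sum to 100; max(0, 98 - 100) = 0.
Rancher 2: others sum to 89; max(0, 98 - 89) = 9.
Rancher 3: others sum to 94; max(0, 98 - 94) = 4.
Rancher 4: others sum to 93; max(0, 98 - 93) = 5.
Rancher 5: others sum to 88; max(0, 98 - 88) = 10.
Total collected = 0 + 9 + 4 + 5 + 10 = 28.

28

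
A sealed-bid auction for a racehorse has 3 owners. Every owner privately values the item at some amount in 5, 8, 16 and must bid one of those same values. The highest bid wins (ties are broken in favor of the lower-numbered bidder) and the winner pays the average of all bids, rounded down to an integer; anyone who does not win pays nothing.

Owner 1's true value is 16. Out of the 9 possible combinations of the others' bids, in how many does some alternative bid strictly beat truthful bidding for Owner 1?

Others bid (5, 5): truth gives 8; bid 5 gives 11 > 8. Violating.
Others bid (5, 8): truth gives 7; bid 8 gives 9 > 7. Violating.
Others bid (8, 5): truth gives 7; bid 8 gives 9 > 7. Violating.
Others bid (8, 8): truth gives 6; bid 8 gives 8 > 6. Violating.
Others bid (5, 16): truth gives 4; no alternative beats it.
Others bid (8, 16): truth gives 3; no alternative beats it.
(Checking all 9 profiles: 4 have a profitable deviation, 5 do not.)

4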